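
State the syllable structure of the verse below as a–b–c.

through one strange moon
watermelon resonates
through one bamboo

4–7–4

Line 1: "through one strange moon": 1+1+1+1 = 4
Line 2: "watermelon resonates": 4+3 = 7
Line 3: "through one bamboo": 1+1+2 = 4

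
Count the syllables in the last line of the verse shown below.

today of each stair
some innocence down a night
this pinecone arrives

5

The last line: this (1), pinecone (2), arrives (2) → 5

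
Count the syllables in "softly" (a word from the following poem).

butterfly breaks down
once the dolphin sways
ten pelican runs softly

2

"softly" has 2 syllables.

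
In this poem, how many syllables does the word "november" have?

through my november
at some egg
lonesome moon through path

"november" has 3 syllables.

3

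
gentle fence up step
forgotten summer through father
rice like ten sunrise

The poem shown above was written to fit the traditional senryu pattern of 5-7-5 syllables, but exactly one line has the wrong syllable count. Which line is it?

Line 1: "gentle fence up step": 2+1+1+1 = 5 ✓
Line 2: "forgotten summer through father": 3+2+1+2 = 8 (expected 7)
Line 3: "rice like ten sunrise": 1+1+1+2 = 5 ✓

Line 2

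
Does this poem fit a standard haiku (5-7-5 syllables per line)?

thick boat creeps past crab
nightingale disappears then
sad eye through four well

Line 1: thick(1) + boat(1) + creeps(1) + past(1) + crab(1) = 5 ✓
Line 2: nightingale(3) + disappears(3) + then(1) = 7 ✓
Line 3: sad(1) + eye(1) + through(1) + four(1) + well(1) = 5 ✓

Yes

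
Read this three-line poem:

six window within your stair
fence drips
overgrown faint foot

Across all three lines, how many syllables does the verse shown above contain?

14

Line 1: six(1) + window(2) + within(2) + your(1) + stair(1) = 7
Line 2: fence(1) + drips(1) = 2
Line 3: overgrown(3) + faint(1) + foot(1) = 5
Total: 7 + 2 + 5 = 14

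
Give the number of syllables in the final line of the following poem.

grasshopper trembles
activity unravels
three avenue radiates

The final line: three(1) + avenue(3) + radiates(3) = 7

7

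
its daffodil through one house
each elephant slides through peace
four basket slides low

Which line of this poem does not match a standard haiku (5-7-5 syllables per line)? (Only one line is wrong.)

The first line

Line 1: "its daffodil through one house": 1+3+1+1+1 = 7 (expected 5)
Line 2: "each elephant slides through peace": 1+3+1+1+1 = 7 ✓
Line 3: "four basket slides low": 1+2+1+1 = 5 ✓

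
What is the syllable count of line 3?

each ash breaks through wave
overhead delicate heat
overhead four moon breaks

6

Line 3: overhead(3) + four(1) + moon(1) + breaks(1) = 6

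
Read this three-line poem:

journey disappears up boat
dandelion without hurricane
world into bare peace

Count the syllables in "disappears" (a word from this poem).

3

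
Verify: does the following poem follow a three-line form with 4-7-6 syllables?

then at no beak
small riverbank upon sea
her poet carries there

Line 1: then(1) + at(1) + no(1) + beak(1) = 4 ✓
Line 2: small(1) + riverbank(3) + upon(2) + sea(1) = 7 ✓
Line 3: her(1) + poet(2) + carries(2) + there(1) = 6 ✓

Yes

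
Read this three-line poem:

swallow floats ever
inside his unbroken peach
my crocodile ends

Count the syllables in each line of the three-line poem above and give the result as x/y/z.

5/7/5

Line 1: swallow (2), floats (1), ever (2) → 5
Line 2: inside (2), his (1), unbroken (3), peach (1) → 7
Line 3: my (1), crocodile (3), ends (1) → 5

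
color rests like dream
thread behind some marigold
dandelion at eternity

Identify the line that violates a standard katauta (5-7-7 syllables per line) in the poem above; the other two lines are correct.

Line 1: "color rests like dream": 2+1+1+1 = 5 ✓
Line 2: "thread behind some marigold": 1+2+1+3 = 7 ✓
Line 3: "dandelion at eternity": 4+1+4 = 9 (expected 7)

The third line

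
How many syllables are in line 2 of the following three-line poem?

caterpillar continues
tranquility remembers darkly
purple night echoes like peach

Line 2: "tranquility remembers darkly": 4+3+2 = 9

9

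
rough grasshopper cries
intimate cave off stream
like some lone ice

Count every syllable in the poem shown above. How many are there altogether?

Line 1: rough(1) + grasshopper(3) + cries(1) = 5
Line 2: intimate(3) + cave(1) + off(1) + stream(1) = 6
Line 3: like(1) + some(1) + lone(1) + ice(1) = 4
Total: 5 + 6 + 4 = 15

15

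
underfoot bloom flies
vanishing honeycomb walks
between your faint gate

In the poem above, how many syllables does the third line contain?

5

The third line: between(2) + your(1) + faint(1) + gate(1) = 5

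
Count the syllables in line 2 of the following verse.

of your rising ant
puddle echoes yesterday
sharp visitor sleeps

Line 2: puddle(2) + echoes(2) + yesterday(3) = 7

7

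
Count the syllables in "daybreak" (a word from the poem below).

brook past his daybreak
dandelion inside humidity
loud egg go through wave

"daybreak" has 2 syllables.

2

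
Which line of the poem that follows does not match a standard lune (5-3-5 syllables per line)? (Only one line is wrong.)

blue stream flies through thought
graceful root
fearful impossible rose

Line 3

Line 1: blue (1), stream (1), flies (1), through (1), thought (1) → 5 ✓
Line 2: graceful (2), root (1) → 3 ✓
Line 3: fearful (2), impossible (4), rose (1) → 7 (expected 5)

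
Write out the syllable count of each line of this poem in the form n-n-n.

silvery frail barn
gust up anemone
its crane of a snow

Line 1: silvery (3), frail (1), barn (1) → 5
Line 2: gust (1), up (1), anemone (4) → 6
Line 3: its (1), crane (1), of (1), a (1), snow (1) → 5

5-6-5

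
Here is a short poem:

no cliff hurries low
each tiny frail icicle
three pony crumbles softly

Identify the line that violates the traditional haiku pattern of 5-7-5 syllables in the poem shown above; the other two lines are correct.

The third line

Line 1: no (1), cliff (1), hurries (2), low (1) → 5 ✓
Line 2: each (1), tiny (2), frail (1), icicle (3) → 7 ✓
Line 3: three (1), pony (2), crumbles (2), softly (2) → 7 (expected 5)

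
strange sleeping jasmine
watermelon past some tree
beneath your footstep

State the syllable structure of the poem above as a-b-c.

5-7-5

Line 1: "strange sleeping jasmine": 1+2+2 = 5
Line 2: "watermelon past some tree": 4+1+1+1 = 7
Line 3: "beneath your footstep": 2+1+2 = 5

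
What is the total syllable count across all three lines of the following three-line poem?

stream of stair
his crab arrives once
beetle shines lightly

13

Line 1: "stream of stair": 1+1+1 = 3
Line 2: "his crab arrives once": 1+1+2+1 = 5
Line 3: "beetle shines lightly": 2+1+2 = 5
Total: 3 + 5 + 5 = 13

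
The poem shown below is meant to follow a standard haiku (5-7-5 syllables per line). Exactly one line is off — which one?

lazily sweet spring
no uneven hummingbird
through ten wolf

Line 1: lazily (3), sweet (1), spring (1) → 5 ✓
Line 2: no (1), uneven (3), hummingbird (3) → 7 ✓
Line 3: through (1), ten (1), wolf (1) → 3 (expected 5)

Line 3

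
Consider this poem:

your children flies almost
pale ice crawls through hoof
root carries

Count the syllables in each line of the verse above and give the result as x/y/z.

Line 1: "your children flies almost": 1+2+1+2 = 6
Line 2: "pale ice crawls through hoof": 1+1+1+1+1 = 5
Line 3: "root carries": 1+2 = 3

6/5/3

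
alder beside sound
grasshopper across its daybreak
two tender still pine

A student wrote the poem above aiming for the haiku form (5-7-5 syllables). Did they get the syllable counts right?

Line 1: alder (2), beside (2), sound (1) → 5 ✓
Line 2: grasshopper (3), across (2), its (1), daybreak (2) → 8 (expected 7)
Line 3: two (1), tender (2), still (1), pine (1) → 5 ✓

No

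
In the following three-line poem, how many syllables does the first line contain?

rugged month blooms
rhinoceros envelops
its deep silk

The first line: "rugged month blooms": 2+1+1 = 4

4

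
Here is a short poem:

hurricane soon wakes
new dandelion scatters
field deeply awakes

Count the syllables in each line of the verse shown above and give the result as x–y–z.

Line 1: "hurricane soon wakes": 3+1+1 = 5
Line 2: "new dandelion scatters": 1+4+2 = 7
Line 3: "field deeply awakes": 1+2+2 = 5

5–7–5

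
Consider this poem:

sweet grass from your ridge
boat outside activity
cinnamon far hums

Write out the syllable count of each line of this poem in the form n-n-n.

Line 1: sweet (1), grass (1), from (1), your (1), ridge (1) → 5
Line 2: boat (1), outside (2), activity (4) → 7
Line 3: cinnamon (3), far (1), hums (1) → 5

5-7-5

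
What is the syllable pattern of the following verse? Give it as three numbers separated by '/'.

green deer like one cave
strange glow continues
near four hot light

5/5/4

Line 1: green(1) + deer(1) + like(1) + one(1) + cave(1) = 5
Line 2: strange(1) + glow(1) + continues(3) = 5
Line 3: near(1) + four(1) + hot(1) + light(1) = 4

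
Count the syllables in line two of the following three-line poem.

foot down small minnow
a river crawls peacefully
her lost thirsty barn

7

Line two: a(1) + river(2) + crawls(1) + peacefully(3) = 7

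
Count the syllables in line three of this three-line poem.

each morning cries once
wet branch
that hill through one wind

5

Line three: "that hill through one wind": 1+1+1+1+1 = 5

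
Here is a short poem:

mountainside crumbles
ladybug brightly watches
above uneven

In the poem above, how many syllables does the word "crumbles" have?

"crumbles" has 2 syllables.

2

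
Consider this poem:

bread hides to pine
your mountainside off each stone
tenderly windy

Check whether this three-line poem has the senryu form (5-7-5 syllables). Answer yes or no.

Line 1: bread (1), hides (1), to (1), pine (1) → 4 (expected 5)
Line 2: your (1), mountainside (3), off (1), each (1), stone (1) → 7 ✓
Line 3: tenderly (3), windy (2) → 5 ✓

No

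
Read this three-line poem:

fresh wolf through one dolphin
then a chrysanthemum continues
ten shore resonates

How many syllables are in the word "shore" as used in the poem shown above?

1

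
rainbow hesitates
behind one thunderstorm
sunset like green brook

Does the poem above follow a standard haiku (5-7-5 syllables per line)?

No

Line 1: "rainbow hesitates": 2+3 = 5 ✓
Line 2: "behind one thunderstorm": 2+1+3 = 6 (expected 7)
Line 3: "sunset like green brook": 2+1+1+1 = 5 ✓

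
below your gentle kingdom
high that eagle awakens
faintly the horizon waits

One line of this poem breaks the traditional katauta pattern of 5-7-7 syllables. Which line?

The first line

Line 1: below(2) + your(1) + gentle(2) + kingdom(2) = 7 (expected 5)
Line 2: high(1) + that(1) + eagle(2) + awakens(3) = 7 ✓
Line 3: faintly(2) + the(1) + horizon(3) + waits(1) = 7 ✓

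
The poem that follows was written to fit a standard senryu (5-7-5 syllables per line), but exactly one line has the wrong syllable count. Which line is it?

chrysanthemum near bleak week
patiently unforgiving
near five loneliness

Line 1: chrysanthemum(4) + near(1) + bleak(1) + week(1) = 7 (expected 5)
Line 2: patiently(3) + unforgiving(4) = 7 ✓
Line 3: near(1) + five(1) + loneliness(3) = 5 ✓

Line 1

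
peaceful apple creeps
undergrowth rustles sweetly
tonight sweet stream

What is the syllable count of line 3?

4

Line 3: tonight(2) + sweet(1) + stream(1) = 4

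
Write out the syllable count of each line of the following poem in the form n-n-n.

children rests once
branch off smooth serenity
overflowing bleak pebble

4-7-7

Line 1: children (2), rests (1), once (1) → 4
Line 2: branch (1), off (1), smooth (1), serenity (4) → 7
Line 3: overflowing (4), bleak (1), pebble (2) → 7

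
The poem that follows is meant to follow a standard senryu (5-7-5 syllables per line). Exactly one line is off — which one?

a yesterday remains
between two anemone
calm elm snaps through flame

Line 1: a(1) + yesterday(3) + remains(2) = 6 (expected 5)
Line 2: between(2) + two(1) + anemone(4) = 7 ✓
Line 3: calm(1) + elm(1) + snaps(1) + through(1) + flame(1) = 5 ✓

Line 1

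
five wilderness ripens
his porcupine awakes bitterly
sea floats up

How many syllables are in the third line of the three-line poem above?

3

The third line: "sea floats up": 1+1+1 = 3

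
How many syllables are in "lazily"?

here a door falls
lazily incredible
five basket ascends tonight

"lazily" has 3 syllables.

3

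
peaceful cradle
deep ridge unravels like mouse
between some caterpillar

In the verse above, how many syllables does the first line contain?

4

The first line: "peaceful cradle": 2+2 = 4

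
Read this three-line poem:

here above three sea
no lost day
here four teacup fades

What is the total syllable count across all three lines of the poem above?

Line 1: here (1), above (2), three (1), sea (1) → 5
Line 2: no (1), lost (1), day (1) → 3
Line 3: here (1), four (1), teacup (2), fades (1) → 5
Total: 5 + 3 + 5 = 13

13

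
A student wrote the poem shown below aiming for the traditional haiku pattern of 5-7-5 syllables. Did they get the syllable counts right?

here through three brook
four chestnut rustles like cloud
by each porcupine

No

Line 1: "here through three brook": 1+1+1+1 = 4 (expected 5)
Line 2: "four chestnut rustles like cloud": 1+2+2+1+1 = 7 ✓
Line 3: "by each porcupine": 1+1+3 = 5 ✓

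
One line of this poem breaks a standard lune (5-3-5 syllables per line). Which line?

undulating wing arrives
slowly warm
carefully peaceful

Line 1: undulating(4) + wing(1) + arrives(2) = 7 (expected 5)
Line 2: slowly(2) + warm(1) = 3 ✓
Line 3: carefully(3) + peaceful(2) = 5 ✓

The first line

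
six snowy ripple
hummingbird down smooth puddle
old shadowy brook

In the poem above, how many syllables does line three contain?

Line three: "old shadowy brook": 1+3+1 = 5

5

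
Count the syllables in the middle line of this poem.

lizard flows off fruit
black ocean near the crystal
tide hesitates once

7

The middle line: black (1), ocean (2), near (1), the (1), crystal (2) → 7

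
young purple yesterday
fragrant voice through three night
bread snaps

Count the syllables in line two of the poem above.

6

Line two: "fragrant voice through three night": 2+1+1+1+1 = 6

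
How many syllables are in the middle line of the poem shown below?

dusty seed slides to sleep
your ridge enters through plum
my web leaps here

6

The middle line: your (1), ridge (1), enters (2), through (1), plum (1) → 6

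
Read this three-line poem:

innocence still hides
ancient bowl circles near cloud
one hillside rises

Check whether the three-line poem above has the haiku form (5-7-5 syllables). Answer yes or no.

Line 1: innocence (3), still (1), hides (1) → 5 ✓
Line 2: ancient (2), bowl (1), circles (2), near (1), cloud (1) → 7 ✓
Line 3: one (1), hillside (2), rises (2) → 5 ✓

Yes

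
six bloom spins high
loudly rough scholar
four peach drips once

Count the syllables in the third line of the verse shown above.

The third line: "four peach drips once": 1+1+1+1 = 4

4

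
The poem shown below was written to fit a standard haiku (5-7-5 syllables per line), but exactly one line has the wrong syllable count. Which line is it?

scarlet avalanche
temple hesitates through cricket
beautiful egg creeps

Line 1: scarlet(2) + avalanche(3) = 5 ✓
Line 2: temple(2) + hesitates(3) + through(1) + cricket(2) = 8 (expected 7)
Line 3: beautiful(3) + egg(1) + creeps(1) = 5 ✓

Line 2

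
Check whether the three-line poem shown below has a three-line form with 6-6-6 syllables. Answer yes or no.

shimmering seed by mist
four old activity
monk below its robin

Line 1: shimmering(3) + seed(1) + by(1) + mist(1) = 6 ✓
Line 2: four(1) + old(1) + activity(4) = 6 ✓
Line 3: monk(1) + below(2) + its(1) + robin(2) = 6 ✓

Yes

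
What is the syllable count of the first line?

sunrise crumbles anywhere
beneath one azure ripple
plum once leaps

7

The first line: sunrise(2) + crumbles(2) + anywhere(3) = 7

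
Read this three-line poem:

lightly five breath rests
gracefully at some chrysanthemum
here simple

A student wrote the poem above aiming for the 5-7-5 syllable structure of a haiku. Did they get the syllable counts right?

Line 1: lightly(2) + five(1) + breath(1) + rests(1) = 5 ✓
Line 2: gracefully(3) + at(1) + some(1) + chrysanthemum(4) = 9 (expected 7)
Line 3: here(1) + simple(2) = 3 (expected 5)

No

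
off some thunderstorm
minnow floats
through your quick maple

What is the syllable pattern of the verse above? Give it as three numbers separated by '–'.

5–3–5

Line 1: off (1), some (1), thunderstorm (3) → 5
Line 2: minnow (2), floats (1) → 3
Line 3: through (1), your (1), quick (1), maple (2) → 5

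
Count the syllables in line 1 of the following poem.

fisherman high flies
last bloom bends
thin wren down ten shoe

5

Line 1: "fisherman high flies": 3+1+1 = 5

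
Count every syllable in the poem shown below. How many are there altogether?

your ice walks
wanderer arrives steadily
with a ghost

14

Line 1: your(1) + ice(1) + walks(1) = 3
Line 2: wanderer(3) + arrives(2) + steadily(3) = 8
Line 3: with(1) + a(1) + ghost(1) = 3
Total: 3 + 8 + 3 = 14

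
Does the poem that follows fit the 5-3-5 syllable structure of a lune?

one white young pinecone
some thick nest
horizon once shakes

Line 1: one (1), white (1), young (1), pinecone (2) → 5 ✓
Line 2: some (1), thick (1), nest (1) → 3 ✓
Line 3: horizon (3), once (1), shakes (1) → 5 ✓

Yes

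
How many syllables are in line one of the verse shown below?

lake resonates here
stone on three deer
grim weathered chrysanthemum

Line one: lake(1) + resonates(3) + here(1) = 5

5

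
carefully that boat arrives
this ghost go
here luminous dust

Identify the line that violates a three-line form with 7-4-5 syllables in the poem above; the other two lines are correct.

The second line

Line 1: carefully(3) + that(1) + boat(1) + arrives(2) = 7 ✓
Line 2: this(1) + ghost(1) + go(1) = 3 (expected 4)
Line 3: here(1) + luminous(3) + dust(1) = 5 ✓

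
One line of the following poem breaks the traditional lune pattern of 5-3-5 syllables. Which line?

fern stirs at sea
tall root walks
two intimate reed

Line 1: fern(1) + stirs(1) + at(1) + sea(1) = 4 (expected 5)
Line 2: tall(1) + root(1) + walks(1) = 3 ✓
Line 3: two(1) + intimate(3) + reed(1) = 5 ✓

The first line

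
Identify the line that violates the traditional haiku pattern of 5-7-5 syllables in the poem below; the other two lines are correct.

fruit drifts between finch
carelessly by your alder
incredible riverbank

The third line

Line 1: fruit (1), drifts (1), between (2), finch (1) → 5 ✓
Line 2: carelessly (3), by (1), your (1), alder (2) → 7 ✓
Line 3: incredible (4), riverbank (3) → 7 (expected 5)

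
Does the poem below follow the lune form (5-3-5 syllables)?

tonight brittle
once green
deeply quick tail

No

Line 1: tonight (2), brittle (2) → 4 (expected 5)
Line 2: once (1), green (1) → 2 (expected 3)
Line 3: deeply (2), quick (1), tail (1) → 4 (expected 5)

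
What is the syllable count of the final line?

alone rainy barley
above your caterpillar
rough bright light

3

The final line: rough (1), bright (1), light (1) → 3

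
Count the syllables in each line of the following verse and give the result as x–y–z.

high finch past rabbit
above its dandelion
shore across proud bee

Line 1: "high finch past rabbit": 1+1+1+2 = 5
Line 2: "above its dandelion": 2+1+4 = 7
Line 3: "shore across proud bee": 1+2+1+1 = 5

5–7–5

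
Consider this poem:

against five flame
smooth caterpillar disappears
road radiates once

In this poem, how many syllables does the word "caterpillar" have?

4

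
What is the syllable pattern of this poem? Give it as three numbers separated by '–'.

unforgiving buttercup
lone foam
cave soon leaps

Line 1: unforgiving(4) + buttercup(3) = 7
Line 2: lone(1) + foam(1) = 2
Line 3: cave(1) + soon(1) + leaps(1) = 3

7–2–3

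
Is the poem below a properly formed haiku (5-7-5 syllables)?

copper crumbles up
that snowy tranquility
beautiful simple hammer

No

Line 1: copper(2) + crumbles(2) + up(1) = 5 ✓
Line 2: that(1) + snowy(2) + tranquility(4) = 7 ✓
Line 3: beautiful(3) + simple(2) + hammer(2) = 7 (expected 5)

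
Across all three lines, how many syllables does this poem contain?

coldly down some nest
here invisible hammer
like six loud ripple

17

Line 1: "coldly down some nest": 2+1+1+1 = 5
Line 2: "here invisible hammer": 1+4+2 = 7
Line 3: "like six loud ripple": 1+1+1+2 = 5
Total: 5 + 7 + 5 = 17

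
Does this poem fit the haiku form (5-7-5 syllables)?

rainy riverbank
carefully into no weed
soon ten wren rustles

Line 1: rainy(2) + riverbank(3) = 5 ✓
Line 2: carefully(3) + into(2) + no(1) + weed(1) = 7 ✓
Line 3: soon(1) + ten(1) + wren(1) + rustles(2) = 5 ✓

Yes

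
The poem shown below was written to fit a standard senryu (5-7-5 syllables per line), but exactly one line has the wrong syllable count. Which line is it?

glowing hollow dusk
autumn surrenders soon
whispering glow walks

Line 1: glowing(2) + hollow(2) + dusk(1) = 5 ✓
Line 2: autumn(2) + surrenders(3) + soon(1) = 6 (expected 7)
Line 3: whispering(3) + glow(1) + walks(1) = 5 ✓

Line 2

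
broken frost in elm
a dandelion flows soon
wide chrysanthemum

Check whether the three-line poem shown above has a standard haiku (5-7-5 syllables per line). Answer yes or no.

Yes

Line 1: "broken frost in elm": 2+1+1+1 = 5 ✓
Line 2: "a dandelion flows soon": 1+4+1+1 = 7 ✓
Line 3: "wide chrysanthemum": 1+4 = 5 ✓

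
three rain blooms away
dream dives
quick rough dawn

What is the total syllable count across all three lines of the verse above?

10

Line 1: "three rain blooms away": 1+1+1+2 = 5
Line 2: "dream dives": 1+1 = 2
Line 3: "quick rough dawn": 1+1+1 = 3
Total: 5 + 2 + 3 = 10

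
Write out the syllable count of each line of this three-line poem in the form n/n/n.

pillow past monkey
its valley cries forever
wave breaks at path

5/7/4

Line 1: pillow(2) + past(1) + monkey(2) = 5
Line 2: its(1) + valley(2) + cries(1) + forever(3) = 7
Line 3: wave(1) + breaks(1) + at(1) + path(1) = 4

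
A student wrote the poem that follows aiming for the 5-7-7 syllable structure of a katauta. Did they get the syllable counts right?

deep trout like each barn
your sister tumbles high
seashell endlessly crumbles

No

Line 1: "deep trout like each barn": 1+1+1+1+1 = 5 ✓
Line 2: "your sister tumbles high": 1+2+2+1 = 6 (expected 7)
Line 3: "seashell endlessly crumbles": 2+3+2 = 7 ✓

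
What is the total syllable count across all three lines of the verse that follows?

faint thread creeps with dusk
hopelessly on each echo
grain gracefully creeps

Line 1: faint(1) + thread(1) + creeps(1) + with(1) + dusk(1) = 5
Line 2: hopelessly(3) + on(1) + each(1) + echo(2) = 7
Line 3: grain(1) + gracefully(3) + creeps(1) = 5
Total: 5 + 7 + 5 = 17

17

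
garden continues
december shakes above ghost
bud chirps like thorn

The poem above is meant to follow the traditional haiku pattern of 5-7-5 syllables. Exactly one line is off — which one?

Line 1: "garden continues": 2+3 = 5 ✓
Line 2: "december shakes above ghost": 3+1+2+1 = 7 ✓
Line 3: "bud chirps like thorn": 1+1+1+1 = 4 (expected 5)

Line 3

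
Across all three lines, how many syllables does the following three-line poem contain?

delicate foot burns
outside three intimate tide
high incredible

17

Line 1: delicate(3) + foot(1) + burns(1) = 5
Line 2: outside(2) + three(1) + intimate(3) + tide(1) = 7
Line 3: high(1) + incredible(4) = 5
Total: 5 + 7 + 5 = 17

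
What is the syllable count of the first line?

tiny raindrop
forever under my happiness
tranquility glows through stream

The first line: tiny(2) + raindrop(2) = 4

4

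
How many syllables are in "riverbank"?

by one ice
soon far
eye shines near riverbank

3

"riverbank" has 3 syllables.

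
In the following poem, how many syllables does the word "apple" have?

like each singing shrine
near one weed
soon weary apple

2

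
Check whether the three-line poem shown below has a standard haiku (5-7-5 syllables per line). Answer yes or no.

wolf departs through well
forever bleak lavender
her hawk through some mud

Line 1: "wolf departs through well": 1+2+1+1 = 5 ✓
Line 2: "forever bleak lavender": 3+1+3 = 7 ✓
Line 3: "her hawk through some mud": 1+1+1+1+1 = 5 ✓

Yes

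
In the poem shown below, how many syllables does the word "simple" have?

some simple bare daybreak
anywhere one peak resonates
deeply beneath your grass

2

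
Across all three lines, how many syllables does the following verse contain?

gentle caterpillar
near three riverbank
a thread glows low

15

Line 1: gentle(2) + caterpillar(4) = 6
Line 2: near(1) + three(1) + riverbank(3) = 5
Line 3: a(1) + thread(1) + glows(1) + low(1) = 4
Total: 6 + 5 + 4 = 15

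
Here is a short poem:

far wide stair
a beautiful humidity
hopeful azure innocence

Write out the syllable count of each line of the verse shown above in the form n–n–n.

Line 1: far(1) + wide(1) + stair(1) = 3
Line 2: a(1) + beautiful(3) + humidity(4) = 8
Line 3: hopeful(2) + azure(2) + innocence(3) = 7

3–8–7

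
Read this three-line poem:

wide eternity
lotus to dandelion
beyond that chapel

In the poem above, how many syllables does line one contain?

5

Line one: "wide eternity": 1+4 = 5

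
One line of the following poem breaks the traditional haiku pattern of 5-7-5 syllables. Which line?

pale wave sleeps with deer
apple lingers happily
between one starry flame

Line 3

Line 1: "pale wave sleeps with deer": 1+1+1+1+1 = 5 ✓
Line 2: "apple lingers happily": 2+2+3 = 7 ✓
Line 3: "between one starry flame": 2+1+2+1 = 6 (expected 5)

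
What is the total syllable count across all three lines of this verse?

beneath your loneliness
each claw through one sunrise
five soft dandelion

18

Line 1: beneath(2) + your(1) + loneliness(3) = 6
Line 2: each(1) + claw(1) + through(1) + one(1) + sunrise(2) = 6
Line 3: five(1) + soft(1) + dandelion(4) = 6
Total: 6 + 6 + 6 = 18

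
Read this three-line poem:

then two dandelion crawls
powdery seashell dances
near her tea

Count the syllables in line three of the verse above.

Line three: near(1) + her(1) + tea(1) = 3

3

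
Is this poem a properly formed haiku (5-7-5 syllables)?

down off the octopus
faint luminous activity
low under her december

No

Line 1: "down off the octopus": 1+1+1+3 = 6 (expected 5)
Line 2: "faint luminous activity": 1+3+4 = 8 (expected 7)
Line 3: "low under her december": 1+2+1+3 = 7 (expected 5)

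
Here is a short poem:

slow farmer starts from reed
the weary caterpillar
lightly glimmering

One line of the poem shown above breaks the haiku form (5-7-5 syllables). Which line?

Line 1: "slow farmer starts from reed": 1+2+1+1+1 = 6 (expected 5)
Line 2: "the weary caterpillar": 1+2+4 = 7 ✓
Line 3: "lightly glimmering": 2+3 = 5 ✓

Line 1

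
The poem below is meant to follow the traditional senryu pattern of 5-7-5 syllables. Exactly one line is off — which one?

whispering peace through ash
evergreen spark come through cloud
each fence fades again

Line 1: "whispering peace through ash": 3+1+1+1 = 6 (expected 5)
Line 2: "evergreen spark come through cloud": 3+1+1+1+1 = 7 ✓
Line 3: "each fence fades again": 1+1+1+2 = 5 ✓

The first line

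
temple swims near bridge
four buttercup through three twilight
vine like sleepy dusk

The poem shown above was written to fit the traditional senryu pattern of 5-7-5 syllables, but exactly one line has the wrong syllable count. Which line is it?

Line 1: temple(2) + swims(1) + near(1) + bridge(1) = 5 ✓
Line 2: four(1) + buttercup(3) + through(1) + three(1) + twilight(2) = 8 (expected 7)
Line 3: vine(1) + like(1) + sleepy(2) + dusk(1) = 5 ✓

Line 2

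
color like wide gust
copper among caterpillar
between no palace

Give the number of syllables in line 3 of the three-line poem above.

5

Line 3: between(2) + no(1) + palace(2) = 5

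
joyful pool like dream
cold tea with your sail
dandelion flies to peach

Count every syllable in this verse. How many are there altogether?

Line 1: joyful (2), pool (1), like (1), dream (1) → 5
Line 2: cold (1), tea (1), with (1), your (1), sail (1) → 5
Line 3: dandelion (4), flies (1), to (1), peach (1) → 7
Total: 5 + 5 + 7 = 17

17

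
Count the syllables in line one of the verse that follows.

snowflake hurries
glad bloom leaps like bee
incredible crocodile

Line one: snowflake(2) + hurries(2) = 4

4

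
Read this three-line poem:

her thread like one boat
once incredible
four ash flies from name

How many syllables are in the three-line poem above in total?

Line 1: her(1) + thread(1) + like(1) + one(1) + boat(1) = 5
Line 2: once(1) + incredible(4) = 5
Line 3: four(1) + ash(1) + flies(1) + from(1) + name(1) = 5
Total: 5 + 5 + 5 = 15

15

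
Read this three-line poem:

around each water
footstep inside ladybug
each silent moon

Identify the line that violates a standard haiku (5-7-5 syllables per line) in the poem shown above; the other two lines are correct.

Line 1: "around each water": 2+1+2 = 5 ✓
Line 2: "footstep inside ladybug": 2+2+3 = 7 ✓
Line 3: "each silent moon": 1+2+1 = 4 (expected 5)

Line 3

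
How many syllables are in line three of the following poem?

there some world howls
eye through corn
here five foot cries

4

Line three: here (1), five (1), foot (1), cries (1) → 4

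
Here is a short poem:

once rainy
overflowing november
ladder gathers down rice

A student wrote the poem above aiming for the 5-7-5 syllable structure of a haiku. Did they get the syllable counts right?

No

Line 1: once(1) + rainy(2) = 3 (expected 5)
Line 2: overflowing(4) + november(3) = 7 ✓
Line 3: ladder(2) + gathers(2) + down(1) + rice(1) = 6 (expected 5)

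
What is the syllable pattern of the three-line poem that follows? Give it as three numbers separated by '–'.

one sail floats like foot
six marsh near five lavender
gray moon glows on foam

5–7–5

Line 1: "one sail floats like foot": 1+1+1+1+1 = 5
Line 2: "six marsh near five lavender": 1+1+1+1+3 = 7
Line 3: "gray moon glows on foam": 1+1+1+1+1 = 5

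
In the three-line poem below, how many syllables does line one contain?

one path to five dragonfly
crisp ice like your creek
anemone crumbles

Line one: one(1) + path(1) + to(1) + five(1) + dragonfly(3) = 7

7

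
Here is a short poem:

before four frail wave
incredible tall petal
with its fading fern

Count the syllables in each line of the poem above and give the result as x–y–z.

Line 1: before (2), four (1), frail (1), wave (1) → 5
Line 2: incredible (4), tall (1), petal (2) → 7
Line 3: with (1), its (1), fading (2), fern (1) → 5

5–7–5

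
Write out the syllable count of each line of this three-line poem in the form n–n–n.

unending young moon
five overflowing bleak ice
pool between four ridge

Line 1: unending(3) + young(1) + moon(1) = 5
Line 2: five(1) + overflowing(4) + bleak(1) + ice(1) = 7
Line 3: pool(1) + between(2) + four(1) + ridge(1) = 5

5–7–5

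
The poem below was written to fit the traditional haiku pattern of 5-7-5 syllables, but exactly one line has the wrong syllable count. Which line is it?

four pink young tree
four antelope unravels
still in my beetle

Line 1: "four pink young tree": 1+1+1+1 = 4 (expected 5)
Line 2: "four antelope unravels": 1+3+3 = 7 ✓
Line 3: "still in my beetle": 1+1+1+2 = 5 ✓

The first line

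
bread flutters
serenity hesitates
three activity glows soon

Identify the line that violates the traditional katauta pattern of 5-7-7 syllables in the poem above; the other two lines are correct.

Line 1: bread(1) + flutters(2) = 3 (expected 5)
Line 2: serenity(4) + hesitates(3) = 7 ✓
Line 3: three(1) + activity(4) + glows(1) + soon(1) = 7 ✓

Line 1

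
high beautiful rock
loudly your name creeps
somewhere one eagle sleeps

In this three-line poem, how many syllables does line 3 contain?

6

Line 3: "somewhere one eagle sleeps": 2+1+2+1 = 6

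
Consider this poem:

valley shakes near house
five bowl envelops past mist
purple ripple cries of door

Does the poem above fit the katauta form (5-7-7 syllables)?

Yes

Line 1: "valley shakes near house": 2+1+1+1 = 5 ✓
Line 2: "five bowl envelops past mist": 1+1+3+1+1 = 7 ✓
Line 3: "purple ripple cries of door": 2+2+1+1+1 = 7 ✓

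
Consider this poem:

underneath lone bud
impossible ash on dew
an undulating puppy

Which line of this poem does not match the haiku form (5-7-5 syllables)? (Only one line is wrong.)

Line 1: underneath(3) + lone(1) + bud(1) = 5 ✓
Line 2: impossible(4) + ash(1) + on(1) + dew(1) = 7 ✓
Line 3: an(1) + undulating(4) + puppy(2) = 7 (expected 5)

The third line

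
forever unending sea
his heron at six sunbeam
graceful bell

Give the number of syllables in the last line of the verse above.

3

The last line: graceful (2), bell (1) → 3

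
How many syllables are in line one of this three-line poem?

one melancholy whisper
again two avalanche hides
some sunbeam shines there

Line one: "one melancholy whisper": 1+4+2 = 7

7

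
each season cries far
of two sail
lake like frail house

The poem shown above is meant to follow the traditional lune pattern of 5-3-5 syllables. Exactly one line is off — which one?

Line 3

Line 1: each(1) + season(2) + cries(1) + far(1) = 5 ✓
Line 2: of(1) + two(1) + sail(1) = 3 ✓
Line 3: lake(1) + like(1) + frail(1) + house(1) = 4 (expected 5)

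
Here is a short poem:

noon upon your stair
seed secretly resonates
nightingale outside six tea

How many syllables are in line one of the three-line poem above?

5

Line one: noon (1), upon (2), your (1), stair (1) → 5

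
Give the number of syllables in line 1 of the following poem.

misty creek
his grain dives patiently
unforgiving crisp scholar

Line 1: "misty creek": 2+1 = 3

3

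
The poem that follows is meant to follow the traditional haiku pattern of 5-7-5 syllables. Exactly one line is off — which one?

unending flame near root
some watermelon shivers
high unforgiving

The first line

Line 1: unending (3), flame (1), near (1), root (1) → 6 (expected 5)
Line 2: some (1), watermelon (4), shivers (2) → 7 ✓
Line 3: high (1), unforgiving (4) → 5 ✓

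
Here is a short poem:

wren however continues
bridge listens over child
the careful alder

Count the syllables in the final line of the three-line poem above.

5

The final line: "the careful alder": 1+2+2 = 5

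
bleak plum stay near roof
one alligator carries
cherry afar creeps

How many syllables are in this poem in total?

17

Line 1: bleak (1), plum (1), stay (1), near (1), roof (1) → 5
Line 2: one (1), alligator (4), carries (2) → 7
Line 3: cherry (2), afar (2), creeps (1) → 5
Total: 5 + 7 + 5 = 17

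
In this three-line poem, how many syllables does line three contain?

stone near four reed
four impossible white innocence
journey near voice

4

Line three: journey(2) + near(1) + voice(1) = 4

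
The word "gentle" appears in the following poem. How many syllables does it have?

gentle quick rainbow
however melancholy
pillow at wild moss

"gentle" has 2 syllables.

2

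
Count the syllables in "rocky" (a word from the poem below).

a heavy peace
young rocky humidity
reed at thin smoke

2

"rocky" has 2 syllables.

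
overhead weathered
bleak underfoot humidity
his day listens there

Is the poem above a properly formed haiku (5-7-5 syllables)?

No

Line 1: overhead (3), weathered (2) → 5 ✓
Line 2: bleak (1), underfoot (3), humidity (4) → 8 (expected 7)
Line 3: his (1), day (1), listens (2), there (1) → 5 ✓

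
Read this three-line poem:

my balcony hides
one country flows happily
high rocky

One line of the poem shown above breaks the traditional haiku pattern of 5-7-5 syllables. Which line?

Line 3

Line 1: my(1) + balcony(3) + hides(1) = 5 ✓
Line 2: one(1) + country(2) + flows(1) + happily(3) = 7 ✓
Line 3: high(1) + rocky(2) = 3 (expected 5)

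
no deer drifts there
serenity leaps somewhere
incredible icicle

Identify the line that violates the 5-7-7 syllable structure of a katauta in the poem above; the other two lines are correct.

Line 1: no (1), deer (1), drifts (1), there (1) → 4 (expected 5)
Line 2: serenity (4), leaps (1), somewhere (2) → 7 ✓
Line 3: incredible (4), icicle (3) → 7 ✓

The first line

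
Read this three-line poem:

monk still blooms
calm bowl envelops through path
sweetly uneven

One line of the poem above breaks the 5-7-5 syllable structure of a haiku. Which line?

Line 1

Line 1: monk(1) + still(1) + blooms(1) = 3 (expected 5)
Line 2: calm(1) + bowl(1) + envelops(3) + through(1) + path(1) = 7 ✓
Line 3: sweetly(2) + uneven(3) = 5 ✓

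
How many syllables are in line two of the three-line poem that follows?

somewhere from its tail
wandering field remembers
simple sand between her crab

7

Line two: wandering (3), field (1), remembers (3) → 7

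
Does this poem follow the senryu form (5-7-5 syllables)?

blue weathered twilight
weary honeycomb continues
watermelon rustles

Line 1: "blue weathered twilight": 1+2+2 = 5 ✓
Line 2: "weary honeycomb continues": 2+3+3 = 8 (expected 7)
Line 3: "watermelon rustles": 4+2 = 6 (expected 5)

No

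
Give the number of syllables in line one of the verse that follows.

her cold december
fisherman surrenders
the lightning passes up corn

Line one: "her cold december": 1+1+3 = 5

5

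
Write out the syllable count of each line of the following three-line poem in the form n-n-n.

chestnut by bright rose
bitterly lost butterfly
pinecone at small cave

5-7-5

Line 1: chestnut(2) + by(1) + bright(1) + rose(1) = 5
Line 2: bitterly(3) + lost(1) + butterfly(3) = 7
Line 3: pinecone(2) + at(1) + small(1) + cave(1) = 5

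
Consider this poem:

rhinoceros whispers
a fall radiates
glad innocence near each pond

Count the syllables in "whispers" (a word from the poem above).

2

"whispers" has 2 syllables.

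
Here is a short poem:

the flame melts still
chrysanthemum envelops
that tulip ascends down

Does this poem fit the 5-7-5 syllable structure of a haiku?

No

Line 1: the (1), flame (1), melts (1), still (1) → 4 (expected 5)
Line 2: chrysanthemum (4), envelops (3) → 7 ✓
Line 3: that (1), tulip (2), ascends (2), down (1) → 6 (expected 5)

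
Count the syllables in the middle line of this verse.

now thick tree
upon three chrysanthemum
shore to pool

The middle line: upon(2) + three(1) + chrysanthemum(4) = 7

7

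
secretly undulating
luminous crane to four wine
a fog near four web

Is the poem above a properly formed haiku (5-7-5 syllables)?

No

Line 1: "secretly undulating": 3+4 = 7 (expected 5)
Line 2: "luminous crane to four wine": 3+1+1+1+1 = 7 ✓
Line 3: "a fog near four web": 1+1+1+1+1 = 5 ✓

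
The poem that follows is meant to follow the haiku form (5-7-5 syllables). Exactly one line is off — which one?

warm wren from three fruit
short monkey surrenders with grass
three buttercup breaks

Line 1: "warm wren from three fruit": 1+1+1+1+1 = 5 ✓
Line 2: "short monkey surrenders with grass": 1+2+3+1+1 = 8 (expected 7)
Line 3: "three buttercup breaks": 1+3+1 = 5 ✓

Line 2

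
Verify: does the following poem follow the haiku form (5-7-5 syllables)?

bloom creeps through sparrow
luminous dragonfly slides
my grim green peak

No

Line 1: "bloom creeps through sparrow": 1+1+1+2 = 5 ✓
Line 2: "luminous dragonfly slides": 3+3+1 = 7 ✓
Line 3: "my grim green peak": 1+1+1+1 = 4 (expected 5)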